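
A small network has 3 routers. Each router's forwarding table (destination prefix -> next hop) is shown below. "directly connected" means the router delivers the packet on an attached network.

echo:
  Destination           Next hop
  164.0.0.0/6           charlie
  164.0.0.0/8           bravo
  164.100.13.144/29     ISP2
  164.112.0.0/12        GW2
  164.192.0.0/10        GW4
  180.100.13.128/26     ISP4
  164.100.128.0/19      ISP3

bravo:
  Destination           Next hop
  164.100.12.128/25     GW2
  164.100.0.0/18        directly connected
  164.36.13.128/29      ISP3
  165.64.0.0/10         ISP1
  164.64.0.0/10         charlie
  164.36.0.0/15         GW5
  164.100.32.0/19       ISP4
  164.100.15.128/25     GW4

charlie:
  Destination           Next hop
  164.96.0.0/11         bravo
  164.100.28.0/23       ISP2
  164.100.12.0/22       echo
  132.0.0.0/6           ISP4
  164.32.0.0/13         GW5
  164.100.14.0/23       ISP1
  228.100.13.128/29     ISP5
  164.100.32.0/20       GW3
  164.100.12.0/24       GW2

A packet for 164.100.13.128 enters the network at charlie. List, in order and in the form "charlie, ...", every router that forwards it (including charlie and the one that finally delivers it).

charlie, echo, bravo

At charlie: longest match for 164.100.13.128 is 164.100.12.0/22 -> echo
At echo: longest match for 164.100.13.128 is 164.0.0.0/8 -> bravo
At bravo: longest match for 164.100.13.128 is 164.100.0.0/18 -> directly connected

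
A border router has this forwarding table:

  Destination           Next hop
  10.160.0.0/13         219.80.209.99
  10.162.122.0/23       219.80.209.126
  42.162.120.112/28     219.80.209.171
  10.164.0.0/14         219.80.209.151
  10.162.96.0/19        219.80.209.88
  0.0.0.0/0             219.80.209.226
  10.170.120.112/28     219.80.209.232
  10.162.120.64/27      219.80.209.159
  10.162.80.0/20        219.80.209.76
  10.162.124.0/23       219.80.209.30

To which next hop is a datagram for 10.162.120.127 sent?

Routes whose prefix contains 10.162.120.127:
  0.0.0.0/0 (default, matches everything) -> 219.80.209.226
  10.160.0.0/13 (10.160.0.0 - 10.167.255.255) -> 219.80.209.99
  10.162.96.0/19 (10.162.96.0 - 10.162.127.255) -> 219.80.209.88
More-specific entries that do NOT match:
  42.162.120.112/28 (42.162.120.112 - 42.162.120.127) does not contain 10.162.120.127
  10.170.120.112/28 (10.170.120.112 - 10.170.120.127) does not contain 10.162.120.127
  10.162.120.64/27 (10.162.120.64 - 10.162.120.95) does not contain 10.162.120.127
  10.162.122.0/23 (10.162.122.0 - 10.162.123.255) does not contain 10.162.120.127
  10.162.124.0/23 (10.162.124.0 - 10.162.125.255) does not contain 10.162.120.127
  10.162.80.0/20 (10.162.80.0 - 10.162.95.255) does not contain 10.162.120.127
Longest matching prefix is /19 -> next hop 219.80.209.88.

219.80.209.88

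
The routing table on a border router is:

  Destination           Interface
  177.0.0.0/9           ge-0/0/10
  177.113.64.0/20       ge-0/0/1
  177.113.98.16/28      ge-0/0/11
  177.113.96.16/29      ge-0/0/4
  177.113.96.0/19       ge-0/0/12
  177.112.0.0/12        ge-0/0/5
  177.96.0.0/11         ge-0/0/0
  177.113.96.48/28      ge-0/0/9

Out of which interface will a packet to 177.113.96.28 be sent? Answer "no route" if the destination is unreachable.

ge-0/0/12

Routes whose prefix contains 177.113.96.28:
  177.0.0.0/9 (177.0.0.0 - 177.127.255.255) -> ge-0/0/10
  177.96.0.0/11 (177.96.0.0 - 177.127.255.255) -> ge-0/0/0
  177.112.0.0/12 (177.112.0.0 - 177.127.255.255) -> ge-0/0/5
  177.113.96.0/19 (177.113.96.0 - 177.113.127.255) -> ge-0/0/12
More-specific entries that do NOT match:
  177.113.96.16/29 (177.113.96.16 - 177.113.96.23) does not contain 177.113.96.28
  177.113.98.16/28 (177.113.98.16 - 177.113.98.31) does not contain 177.113.96.28
  177.113.96.48/28 (177.113.96.48 - 177.113.96.63) does not contain 177.113.96.28
  177.113.64.0/20 (177.113.64.0 - 177.113.79.255) does not contain 177.113.96.28
Longest matching prefix is /19 -> interface ge-0/0/12.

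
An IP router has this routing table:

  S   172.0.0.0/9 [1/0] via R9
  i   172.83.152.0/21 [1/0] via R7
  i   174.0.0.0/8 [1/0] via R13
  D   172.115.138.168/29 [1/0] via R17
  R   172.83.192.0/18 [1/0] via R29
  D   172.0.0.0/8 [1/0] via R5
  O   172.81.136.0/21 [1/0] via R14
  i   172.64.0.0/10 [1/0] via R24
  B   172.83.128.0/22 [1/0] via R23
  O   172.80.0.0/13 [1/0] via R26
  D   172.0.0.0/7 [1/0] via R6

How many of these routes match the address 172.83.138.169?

Prefixes containing 172.83.138.169:
  172.0.0.0/7 (172.0.0.0 - 173.255.255.255)
  172.0.0.0/8 (172.0.0.0 - 172.255.255.255)
  172.0.0.0/9 (172.0.0.0 - 172.127.255.255)
  172.64.0.0/10 (172.64.0.0 - 172.127.255.255)
  172.80.0.0/13 (172.80.0.0 - 172.87.255.255)
Total matching entries: 5.

5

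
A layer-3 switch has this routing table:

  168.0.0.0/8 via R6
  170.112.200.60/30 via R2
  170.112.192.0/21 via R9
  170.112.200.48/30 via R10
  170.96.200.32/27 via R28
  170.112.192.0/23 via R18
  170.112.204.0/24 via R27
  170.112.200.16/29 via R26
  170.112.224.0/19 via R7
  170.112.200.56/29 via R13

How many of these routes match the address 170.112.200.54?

No listed prefix contains 170.112.200.54.
Total matching entries: 0.

0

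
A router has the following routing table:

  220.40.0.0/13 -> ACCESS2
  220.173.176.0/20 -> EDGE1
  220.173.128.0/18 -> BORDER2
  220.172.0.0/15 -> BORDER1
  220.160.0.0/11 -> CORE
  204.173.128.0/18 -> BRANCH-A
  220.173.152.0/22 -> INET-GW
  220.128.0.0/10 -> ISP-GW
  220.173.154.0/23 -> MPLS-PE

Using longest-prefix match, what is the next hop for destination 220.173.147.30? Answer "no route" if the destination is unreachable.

BORDER2

Routes whose prefix contains 220.173.147.30:
  220.128.0.0/10 (220.128.0.0 - 220.191.255.255) -> ISP-GW
  220.160.0.0/11 (220.160.0.0 - 220.191.255.255) -> CORE
  220.172.0.0/15 (220.172.0.0 - 220.173.255.255) -> BORDER1
  220.173.128.0/18 (220.173.128.0 - 220.173.191.255) -> BORDER2
More-specific entries that do NOT match:
  220.173.154.0/23 (220.173.154.0 - 220.173.155.255) does not contain 220.173.147.30
  220.173.152.0/22 (220.173.152.0 - 220.173.155.255) does not contain 220.173.147.30
  220.173.176.0/20 (220.173.176.0 - 220.173.191.255) does not contain 220.173.147.30
Longest matching prefix is /18 -> next hop BORDER2.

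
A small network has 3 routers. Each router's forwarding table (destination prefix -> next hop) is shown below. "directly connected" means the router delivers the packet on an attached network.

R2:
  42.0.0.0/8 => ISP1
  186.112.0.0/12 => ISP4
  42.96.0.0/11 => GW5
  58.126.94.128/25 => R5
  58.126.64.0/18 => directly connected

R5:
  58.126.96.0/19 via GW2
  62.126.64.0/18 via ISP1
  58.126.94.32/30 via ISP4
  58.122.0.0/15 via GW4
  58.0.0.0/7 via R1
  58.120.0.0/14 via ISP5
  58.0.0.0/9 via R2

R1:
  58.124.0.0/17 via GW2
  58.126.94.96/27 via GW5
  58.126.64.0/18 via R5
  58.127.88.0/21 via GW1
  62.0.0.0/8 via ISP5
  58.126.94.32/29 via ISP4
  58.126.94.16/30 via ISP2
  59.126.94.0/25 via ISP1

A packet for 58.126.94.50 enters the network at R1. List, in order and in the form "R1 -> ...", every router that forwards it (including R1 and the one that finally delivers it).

At R1: longest match for 58.126.94.50 is 58.126.64.0/18 -> R5
At R5: longest match for 58.126.94.50 is 58.0.0.0/9 -> R2
At R2: longest match for 58.126.94.50 is 58.126.64.0/18 -> directly connected

R1 -> R5 -> R2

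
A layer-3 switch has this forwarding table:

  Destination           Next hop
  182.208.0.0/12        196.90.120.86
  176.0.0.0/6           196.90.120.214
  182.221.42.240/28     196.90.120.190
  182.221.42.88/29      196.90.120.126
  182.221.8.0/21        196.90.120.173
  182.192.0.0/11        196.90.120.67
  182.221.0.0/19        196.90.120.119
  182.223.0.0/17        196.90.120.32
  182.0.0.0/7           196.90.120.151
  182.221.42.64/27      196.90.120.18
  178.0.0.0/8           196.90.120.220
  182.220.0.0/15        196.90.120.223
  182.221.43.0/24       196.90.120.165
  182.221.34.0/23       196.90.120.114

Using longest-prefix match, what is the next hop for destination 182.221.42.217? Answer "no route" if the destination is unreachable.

196.90.120.223

Routes whose prefix contains 182.221.42.217:
  182.0.0.0/7 (182.0.0.0 - 183.255.255.255) -> 196.90.120.151
  182.192.0.0/11 (182.192.0.0 - 182.223.255.255) -> 196.90.120.67
  182.208.0.0/12 (182.208.0.0 - 182.223.255.255) -> 196.90.120.86
  182.220.0.0/15 (182.220.0.0 - 182.221.255.255) -> 196.90.120.223
More-specific entries that do NOT match:
  182.221.42.88/29 (182.221.42.88 - 182.221.42.95) does not contain 182.221.42.217
  182.221.42.240/28 (182.221.42.240 - 182.221.42.255) does not contain 182.221.42.217
  182.221.42.64/27 (182.221.42.64 - 182.221.42.95) does not contain 182.221.42.217
  182.221.43.0/24 (182.221.43.0 - 182.221.43.255) does not contain 182.221.42.217
  182.221.34.0/23 (182.221.34.0 - 182.221.35.255) does not contain 182.221.42.217
  182.221.8.0/21 (182.221.8.0 - 182.221.15.255) does not contain 182.221.42.217
  182.221.0.0/19 (182.221.0.0 - 182.221.31.255) does not contain 182.221.42.217
  182.223.0.0/17 (182.223.0.0 - 182.223.127.255) does not contain 182.221.42.217
Longest matching prefix is /15 -> next hop 196.90.120.223.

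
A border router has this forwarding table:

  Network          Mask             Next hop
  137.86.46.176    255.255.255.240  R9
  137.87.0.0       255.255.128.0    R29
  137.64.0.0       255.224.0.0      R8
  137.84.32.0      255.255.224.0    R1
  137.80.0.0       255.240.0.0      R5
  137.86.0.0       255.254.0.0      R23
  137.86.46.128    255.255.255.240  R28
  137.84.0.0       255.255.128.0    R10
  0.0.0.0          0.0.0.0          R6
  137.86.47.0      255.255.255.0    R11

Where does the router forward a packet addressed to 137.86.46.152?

R23

Routes whose prefix contains 137.86.46.152:
  0.0.0.0/0 (default, matches everything) -> R6
  137.64.0.0/11 (137.64.0.0 - 137.95.255.255) -> R8
  137.80.0.0/12 (137.80.0.0 - 137.95.255.255) -> R5
  137.86.0.0/15 (137.86.0.0 - 137.87.255.255) -> R23
More-specific entries that do NOT match:
  137.86.46.176/28 (137.86.46.176 - 137.86.46.191) does not contain 137.86.46.152
  137.86.46.128/28 (137.86.46.128 - 137.86.46.143) does not contain 137.86.46.152
  137.86.47.0/24 (137.86.47.0 - 137.86.47.255) does not contain 137.86.46.152
  137.84.32.0/19 (137.84.32.0 - 137.84.63.255) does not contain 137.86.46.152
  137.87.0.0/17 (137.87.0.0 - 137.87.127.255) does not contain 137.86.46.152
  137.84.0.0/17 (137.84.0.0 - 137.84.127.255) does not contain 137.86.46.152
Longest matching prefix is /15 -> next hop R23.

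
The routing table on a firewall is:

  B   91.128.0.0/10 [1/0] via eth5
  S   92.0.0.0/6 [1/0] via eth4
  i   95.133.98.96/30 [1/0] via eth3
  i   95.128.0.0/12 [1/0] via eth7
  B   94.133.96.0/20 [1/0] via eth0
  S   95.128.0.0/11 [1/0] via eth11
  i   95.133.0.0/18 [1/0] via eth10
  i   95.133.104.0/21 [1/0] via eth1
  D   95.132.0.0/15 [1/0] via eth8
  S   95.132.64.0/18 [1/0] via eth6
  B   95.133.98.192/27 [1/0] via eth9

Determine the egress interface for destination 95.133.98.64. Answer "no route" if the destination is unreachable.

Routes whose prefix contains 95.133.98.64:
  92.0.0.0/6 (92.0.0.0 - 95.255.255.255) -> eth4
  95.128.0.0/11 (95.128.0.0 - 95.159.255.255) -> eth11
  95.128.0.0/12 (95.128.0.0 - 95.143.255.255) -> eth7
  95.132.0.0/15 (95.132.0.0 - 95.133.255.255) -> eth8
More-specific entries that do NOT match:
  95.133.98.96/30 (95.133.98.96 - 95.133.98.99) does not contain 95.133.98.64
  95.133.98.192/27 (95.133.98.192 - 95.133.98.223) does not contain 95.133.98.64
  95.133.104.0/21 (95.133.104.0 - 95.133.111.255) does not contain 95.133.98.64
  94.133.96.0/20 (94.133.96.0 - 94.133.111.255) does not contain 95.133.98.64
  95.133.0.0/18 (95.133.0.0 - 95.133.63.255) does not contain 95.133.98.64
  95.132.64.0/18 (95.132.64.0 - 95.132.127.255) does not contain 95.133.98.64
Longest matching prefix is /15 -> interface eth8.

eth8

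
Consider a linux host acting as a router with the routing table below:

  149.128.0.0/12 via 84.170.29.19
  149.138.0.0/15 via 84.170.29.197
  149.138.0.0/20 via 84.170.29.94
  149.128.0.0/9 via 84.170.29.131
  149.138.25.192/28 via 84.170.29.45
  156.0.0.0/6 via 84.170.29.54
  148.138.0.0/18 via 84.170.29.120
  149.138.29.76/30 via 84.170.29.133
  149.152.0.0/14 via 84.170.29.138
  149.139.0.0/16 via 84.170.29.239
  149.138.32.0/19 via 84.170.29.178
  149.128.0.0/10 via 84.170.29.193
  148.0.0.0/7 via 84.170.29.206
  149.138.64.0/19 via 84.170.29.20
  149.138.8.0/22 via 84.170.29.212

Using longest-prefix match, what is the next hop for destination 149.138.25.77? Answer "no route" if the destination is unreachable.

84.170.29.197

Routes whose prefix contains 149.138.25.77:
  148.0.0.0/7 (148.0.0.0 - 149.255.255.255) -> 84.170.29.206
  149.128.0.0/9 (149.128.0.0 - 149.255.255.255) -> 84.170.29.131
  149.128.0.0/10 (149.128.0.0 - 149.191.255.255) -> 84.170.29.193
  149.128.0.0/12 (149.128.0.0 - 149.143.255.255) -> 84.170.29.19
  149.138.0.0/15 (149.138.0.0 - 149.139.255.255) -> 84.170.29.197
More-specific entries that do NOT match:
  149.138.29.76/30 (149.138.29.76 - 149.138.29.79) does not contain 149.138.25.77
  149.138.25.192/28 (149.138.25.192 - 149.138.25.207) does not contain 149.138.25.77
  149.138.8.0/22 (149.138.8.0 - 149.138.11.255) does not contain 149.138.25.77
  149.138.0.0/20 (149.138.0.0 - 149.138.15.255) does not contain 149.138.25.77
  149.138.32.0/19 (149.138.32.0 - 149.138.63.255) does not contain 149.138.25.77
  149.138.64.0/19 (149.138.64.0 - 149.138.95.255) does not contain 149.138.25.77
  148.138.0.0/18 (148.138.0.0 - 148.138.63.255) does not contain 149.138.25.77
  149.139.0.0/16 (149.139.0.0 - 149.139.255.255) does not contain 149.138.25.77
Longest matching prefix is /15 -> next hop 84.170.29.197.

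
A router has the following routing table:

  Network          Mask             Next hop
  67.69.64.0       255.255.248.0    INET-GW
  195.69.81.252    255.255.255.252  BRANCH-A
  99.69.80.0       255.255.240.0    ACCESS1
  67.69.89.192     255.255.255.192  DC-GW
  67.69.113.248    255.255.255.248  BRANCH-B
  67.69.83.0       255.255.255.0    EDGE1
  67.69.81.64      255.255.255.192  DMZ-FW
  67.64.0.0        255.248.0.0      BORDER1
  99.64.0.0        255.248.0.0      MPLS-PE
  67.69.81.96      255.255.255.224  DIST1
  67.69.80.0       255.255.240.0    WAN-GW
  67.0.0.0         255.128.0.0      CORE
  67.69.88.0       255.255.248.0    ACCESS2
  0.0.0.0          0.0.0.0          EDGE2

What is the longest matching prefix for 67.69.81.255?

Entries matching 67.69.81.255:
  0.0.0.0/0 (default, matches everything)
  67.0.0.0/9 (67.0.0.0 - 67.127.255.255)
  67.64.0.0/13 (67.64.0.0 - 67.71.255.255)
  67.69.80.0/20 (67.69.80.0 - 67.69.95.255)
Most specific is 67.69.80.0/20.

67.69.80.0/20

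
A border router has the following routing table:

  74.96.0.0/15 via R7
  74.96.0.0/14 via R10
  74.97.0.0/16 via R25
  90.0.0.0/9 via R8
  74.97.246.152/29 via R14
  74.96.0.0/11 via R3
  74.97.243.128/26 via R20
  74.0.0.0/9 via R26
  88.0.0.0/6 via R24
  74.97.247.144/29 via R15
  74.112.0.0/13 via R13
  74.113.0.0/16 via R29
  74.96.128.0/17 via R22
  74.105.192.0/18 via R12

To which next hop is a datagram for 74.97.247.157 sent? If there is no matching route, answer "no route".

Routes whose prefix contains 74.97.247.157:
  74.0.0.0/9 (74.0.0.0 - 74.127.255.255) -> R26
  74.96.0.0/11 (74.96.0.0 - 74.127.255.255) -> R3
  74.96.0.0/14 (74.96.0.0 - 74.99.255.255) -> R10
  74.96.0.0/15 (74.96.0.0 - 74.97.255.255) -> R7
  74.97.0.0/16 (74.97.0.0 - 74.97.255.255) -> R25
More-specific entries that do NOT match:
  74.97.246.152/29 (74.97.246.152 - 74.97.246.159) does not contain 74.97.247.157
  74.97.247.144/29 (74.97.247.144 - 74.97.247.151) does not contain 74.97.247.157
  74.97.243.128/26 (74.97.243.128 - 74.97.243.191) does not contain 74.97.247.157
  74.105.192.0/18 (74.105.192.0 - 74.105.255.255) does not contain 74.97.247.157
  74.96.128.0/17 (74.96.128.0 - 74.96.255.255) does not contain 74.97.247.157
Longest matching prefix is /16 -> next hop R25.

R25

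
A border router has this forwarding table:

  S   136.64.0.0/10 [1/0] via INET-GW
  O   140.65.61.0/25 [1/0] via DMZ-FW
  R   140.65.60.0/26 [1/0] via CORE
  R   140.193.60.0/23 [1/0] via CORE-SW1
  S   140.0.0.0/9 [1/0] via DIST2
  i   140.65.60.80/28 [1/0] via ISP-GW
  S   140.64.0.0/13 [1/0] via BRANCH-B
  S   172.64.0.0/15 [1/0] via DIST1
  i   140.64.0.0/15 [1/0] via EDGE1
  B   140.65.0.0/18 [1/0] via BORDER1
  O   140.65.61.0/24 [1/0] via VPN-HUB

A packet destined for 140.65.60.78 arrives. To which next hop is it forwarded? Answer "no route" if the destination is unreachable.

Routes whose prefix contains 140.65.60.78:
  140.0.0.0/9 (140.0.0.0 - 140.127.255.255) -> DIST2
  140.64.0.0/13 (140.64.0.0 - 140.71.255.255) -> BRANCH-B
  140.64.0.0/15 (140.64.0.0 - 140.65.255.255) -> EDGE1
  140.65.0.0/18 (140.65.0.0 - 140.65.63.255) -> BORDER1
More-specific entries that do NOT match:
  140.65.60.80/28 (140.65.60.80 - 140.65.60.95) does not contain 140.65.60.78
  140.65.60.0/26 (140.65.60.0 - 140.65.60.63) does not contain 140.65.60.78
  140.65.61.0/25 (140.65.61.0 - 140.65.61.127) does not contain 140.65.60.78
  140.65.61.0/24 (140.65.61.0 - 140.65.61.255) does not contain 140.65.60.78
  140.193.60.0/23 (140.193.60.0 - 140.193.61.255) does not contain 140.65.60.78
Longest matching prefix is /18 -> next hop BORDER1.

BORDER1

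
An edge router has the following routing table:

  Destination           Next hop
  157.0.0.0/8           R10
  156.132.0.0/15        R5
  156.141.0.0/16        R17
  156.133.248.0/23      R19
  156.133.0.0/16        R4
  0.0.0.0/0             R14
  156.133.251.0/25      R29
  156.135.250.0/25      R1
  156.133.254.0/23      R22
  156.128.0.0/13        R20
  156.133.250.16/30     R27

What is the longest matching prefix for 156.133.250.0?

156.133.0.0/16

Entries matching 156.133.250.0:
  0.0.0.0/0 (default, matches everything)
  156.128.0.0/13 (156.128.0.0 - 156.135.255.255)
  156.132.0.0/15 (156.132.0.0 - 156.133.255.255)
  156.133.0.0/16 (156.133.0.0 - 156.133.255.255)
Most specific is 156.133.0.0/16.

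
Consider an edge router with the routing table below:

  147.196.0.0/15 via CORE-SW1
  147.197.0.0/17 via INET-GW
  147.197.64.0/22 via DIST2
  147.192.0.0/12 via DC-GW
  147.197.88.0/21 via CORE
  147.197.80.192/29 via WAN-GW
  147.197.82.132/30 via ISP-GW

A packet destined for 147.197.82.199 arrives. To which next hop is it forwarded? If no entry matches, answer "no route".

Routes whose prefix contains 147.197.82.199:
  147.192.0.0/12 (147.192.0.0 - 147.207.255.255) -> DC-GW
  147.196.0.0/15 (147.196.0.0 - 147.197.255.255) -> CORE-SW1
  147.197.0.0/17 (147.197.0.0 - 147.197.127.255) -> INET-GW
More-specific entries that do NOT match:
  147.197.82.132/30 (147.197.82.132 - 147.197.82.135) does not contain 147.197.82.199
  147.197.80.192/29 (147.197.80.192 - 147.197.80.199) does not contain 147.197.82.199
  147.197.64.0/22 (147.197.64.0 - 147.197.67.255) does not contain 147.197.82.199
  147.197.88.0/21 (147.197.88.0 - 147.197.95.255) does not contain 147.197.82.199
Longest matching prefix is /17 -> next hop INET-GW.

INET-GW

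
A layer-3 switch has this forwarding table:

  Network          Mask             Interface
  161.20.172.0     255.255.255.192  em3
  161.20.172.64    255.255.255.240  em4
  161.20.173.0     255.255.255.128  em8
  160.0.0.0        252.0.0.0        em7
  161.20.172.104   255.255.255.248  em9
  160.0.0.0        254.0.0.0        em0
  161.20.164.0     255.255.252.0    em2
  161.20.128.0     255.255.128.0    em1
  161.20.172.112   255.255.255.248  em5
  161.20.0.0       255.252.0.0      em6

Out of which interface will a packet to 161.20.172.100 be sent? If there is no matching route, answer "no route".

Routes whose prefix contains 161.20.172.100:
  160.0.0.0/6 (160.0.0.0 - 163.255.255.255) -> em7
  160.0.0.0/7 (160.0.0.0 - 161.255.255.255) -> em0
  161.20.0.0/14 (161.20.0.0 - 161.23.255.255) -> em6
  161.20.128.0/17 (161.20.128.0 - 161.20.255.255) -> em1
More-specific entries that do NOT match:
  161.20.172.104/29 (161.20.172.104 - 161.20.172.111) does not contain 161.20.172.100
  161.20.172.112/29 (161.20.172.112 - 161.20.172.119) does not contain 161.20.172.100
  161.20.172.64/28 (161.20.172.64 - 161.20.172.79) does not contain 161.20.172.100
  161.20.172.0/26 (161.20.172.0 - 161.20.172.63) does not contain 161.20.172.100
  161.20.173.0/25 (161.20.173.0 - 161.20.173.127) does not contain 161.20.172.100
  161.20.164.0/22 (161.20.164.0 - 161.20.167.255) does not contain 161.20.172.100
Longest matching prefix is /17 -> interface em1.

em1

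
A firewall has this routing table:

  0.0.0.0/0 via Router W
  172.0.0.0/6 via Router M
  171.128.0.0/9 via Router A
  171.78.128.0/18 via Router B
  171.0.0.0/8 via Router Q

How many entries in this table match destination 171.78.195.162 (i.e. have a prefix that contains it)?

Prefixes containing 171.78.195.162:
  0.0.0.0/0 (default, matches everything)
  171.0.0.0/8 (171.0.0.0 - 171.255.255.255)
Total matching entries: 2.

2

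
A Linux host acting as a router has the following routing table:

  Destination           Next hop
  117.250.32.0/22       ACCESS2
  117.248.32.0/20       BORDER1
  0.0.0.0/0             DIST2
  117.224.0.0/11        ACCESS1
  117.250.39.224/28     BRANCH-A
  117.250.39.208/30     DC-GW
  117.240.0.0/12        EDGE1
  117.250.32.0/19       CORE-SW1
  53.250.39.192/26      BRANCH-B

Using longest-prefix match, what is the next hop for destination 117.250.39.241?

CORE-SW1

Routes whose prefix contains 117.250.39.241:
  0.0.0.0/0 (default, matches everything) -> DIST2
  117.224.0.0/11 (117.224.0.0 - 117.255.255.255) -> ACCESS1
  117.240.0.0/12 (117.240.0.0 - 117.255.255.255) -> EDGE1
  117.250.32.0/19 (117.250.32.0 - 117.250.63.255) -> CORE-SW1
More-specific entries that do NOT match:
  117.250.39.208/30 (117.250.39.208 - 117.250.39.211) does not contain 117.250.39.241
  117.250.39.224/28 (117.250.39.224 - 117.250.39.239) does not contain 117.250.39.241
  53.250.39.192/26 (53.250.39.192 - 53.250.39.255) does not contain 117.250.39.241
  117.250.32.0/22 (117.250.32.0 - 117.250.35.255) does not contain 117.250.39.241
  117.248.32.0/20 (117.248.32.0 - 117.248.47.255) does not contain 117.250.39.241
Longest matching prefix is /19 -> next hop CORE-SW1.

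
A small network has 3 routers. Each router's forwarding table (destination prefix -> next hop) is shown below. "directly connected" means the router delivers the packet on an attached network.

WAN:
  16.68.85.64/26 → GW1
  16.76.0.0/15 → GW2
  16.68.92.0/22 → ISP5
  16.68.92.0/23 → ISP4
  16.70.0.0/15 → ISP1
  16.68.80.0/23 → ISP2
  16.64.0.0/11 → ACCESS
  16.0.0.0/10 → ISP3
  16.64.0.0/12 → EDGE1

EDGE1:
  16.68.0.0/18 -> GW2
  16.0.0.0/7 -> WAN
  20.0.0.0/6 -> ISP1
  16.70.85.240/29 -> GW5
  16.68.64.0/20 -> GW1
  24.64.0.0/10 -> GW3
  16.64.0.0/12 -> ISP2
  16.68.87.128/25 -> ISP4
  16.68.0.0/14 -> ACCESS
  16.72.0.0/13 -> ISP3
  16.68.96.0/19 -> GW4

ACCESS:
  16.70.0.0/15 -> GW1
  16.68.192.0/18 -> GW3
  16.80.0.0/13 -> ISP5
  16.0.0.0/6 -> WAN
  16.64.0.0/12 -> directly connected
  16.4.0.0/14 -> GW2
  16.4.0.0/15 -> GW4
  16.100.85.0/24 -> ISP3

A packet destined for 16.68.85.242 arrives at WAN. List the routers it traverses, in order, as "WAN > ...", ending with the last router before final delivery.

At WAN: longest match for 16.68.85.242 is 16.64.0.0/12 -> EDGE1
At EDGE1: longest match for 16.68.85.242 is 16.68.0.0/14 -> ACCESS
At ACCESS: longest match for 16.68.85.242 is 16.64.0.0/12 -> directly connected

WAN > EDGE1 > ACCESS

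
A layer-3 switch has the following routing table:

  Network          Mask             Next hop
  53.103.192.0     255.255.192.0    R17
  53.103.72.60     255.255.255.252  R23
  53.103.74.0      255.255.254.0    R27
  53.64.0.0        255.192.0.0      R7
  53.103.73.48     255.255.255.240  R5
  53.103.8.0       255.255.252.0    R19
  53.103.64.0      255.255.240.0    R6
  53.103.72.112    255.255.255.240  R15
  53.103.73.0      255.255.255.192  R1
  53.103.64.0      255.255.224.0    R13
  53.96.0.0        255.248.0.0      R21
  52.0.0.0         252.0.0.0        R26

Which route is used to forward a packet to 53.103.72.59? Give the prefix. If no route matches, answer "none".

53.103.64.0/20

Entries matching 53.103.72.59:
  52.0.0.0/6 (52.0.0.0 - 55.255.255.255)
  53.64.0.0/10 (53.64.0.0 - 53.127.255.255)
  53.96.0.0/13 (53.96.0.0 - 53.103.255.255)
  53.103.64.0/19 (53.103.64.0 - 53.103.95.255)
  53.103.64.0/20 (53.103.64.0 - 53.103.79.255)
Most specific is 53.103.64.0/20.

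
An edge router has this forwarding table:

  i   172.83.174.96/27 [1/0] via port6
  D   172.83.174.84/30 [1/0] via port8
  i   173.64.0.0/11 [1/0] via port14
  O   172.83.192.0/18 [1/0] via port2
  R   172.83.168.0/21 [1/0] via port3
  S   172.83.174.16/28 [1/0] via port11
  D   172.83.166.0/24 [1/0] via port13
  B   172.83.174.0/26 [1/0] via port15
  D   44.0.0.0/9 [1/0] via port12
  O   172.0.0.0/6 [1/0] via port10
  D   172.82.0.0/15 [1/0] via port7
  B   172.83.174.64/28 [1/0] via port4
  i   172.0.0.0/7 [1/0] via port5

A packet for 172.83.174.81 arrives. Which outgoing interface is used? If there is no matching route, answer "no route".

port3

Routes whose prefix contains 172.83.174.81:
  172.0.0.0/6 (172.0.0.0 - 175.255.255.255) -> port10
  172.0.0.0/7 (172.0.0.0 - 173.255.255.255) -> port5
  172.82.0.0/15 (172.82.0.0 - 172.83.255.255) -> port7
  172.83.168.0/21 (172.83.168.0 - 172.83.175.255) -> port3
More-specific entries that do NOT match:
  172.83.174.84/30 (172.83.174.84 - 172.83.174.87) does not contain 172.83.174.81
  172.83.174.16/28 (172.83.174.16 - 172.83.174.31) does not contain 172.83.174.81
  172.83.174.64/28 (172.83.174.64 - 172.83.174.79) does not contain 172.83.174.81
  172.83.174.96/27 (172.83.174.96 - 172.83.174.127) does not contain 172.83.174.81
  172.83.174.0/26 (172.83.174.0 - 172.83.174.63) does not contain 172.83.174.81
  172.83.166.0/24 (172.83.166.0 - 172.83.166.255) does not contain 172.83.174.81
Longest matching prefix is /21 -> interface port3.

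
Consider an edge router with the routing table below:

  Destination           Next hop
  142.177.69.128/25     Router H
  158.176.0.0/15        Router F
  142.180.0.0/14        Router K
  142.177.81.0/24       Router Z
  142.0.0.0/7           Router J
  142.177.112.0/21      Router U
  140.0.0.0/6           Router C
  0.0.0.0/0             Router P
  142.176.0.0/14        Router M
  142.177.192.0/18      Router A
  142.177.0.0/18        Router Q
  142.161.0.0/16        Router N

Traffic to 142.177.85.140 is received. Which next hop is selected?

Router M

Routes whose prefix contains 142.177.85.140:
  0.0.0.0/0 (default, matches everything) -> Router P
  140.0.0.0/6 (140.0.0.0 - 143.255.255.255) -> Router C
  142.0.0.0/7 (142.0.0.0 - 143.255.255.255) -> Router J
  142.176.0.0/14 (142.176.0.0 - 142.179.255.255) -> Router M
More-specific entries that do NOT match:
  142.177.69.128/25 (142.177.69.128 - 142.177.69.255) does not contain 142.177.85.140
  142.177.81.0/24 (142.177.81.0 - 142.177.81.255) does not contain 142.177.85.140
  142.177.112.0/21 (142.177.112.0 - 142.177.119.255) does not contain 142.177.85.140
  142.177.192.0/18 (142.177.192.0 - 142.177.255.255) does not contain 142.177.85.140
  142.177.0.0/18 (142.177.0.0 - 142.177.63.255) does not contain 142.177.85.140
  142.161.0.0/16 (142.161.0.0 - 142.161.255.255) does not contain 142.177.85.140
  158.176.0.0/15 (158.176.0.0 - 158.177.255.255) does not contain 142.177.85.140
Longest matching prefix is /14 -> next hop Router M.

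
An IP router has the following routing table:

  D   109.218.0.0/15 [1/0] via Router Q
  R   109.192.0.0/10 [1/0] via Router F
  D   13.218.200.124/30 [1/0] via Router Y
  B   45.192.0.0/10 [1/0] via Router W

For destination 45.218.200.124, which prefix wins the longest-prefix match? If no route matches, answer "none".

Entries matching 45.218.200.124:
  45.192.0.0/10 (45.192.0.0 - 45.255.255.255)
Most specific is 45.192.0.0/10.

45.192.0.0/10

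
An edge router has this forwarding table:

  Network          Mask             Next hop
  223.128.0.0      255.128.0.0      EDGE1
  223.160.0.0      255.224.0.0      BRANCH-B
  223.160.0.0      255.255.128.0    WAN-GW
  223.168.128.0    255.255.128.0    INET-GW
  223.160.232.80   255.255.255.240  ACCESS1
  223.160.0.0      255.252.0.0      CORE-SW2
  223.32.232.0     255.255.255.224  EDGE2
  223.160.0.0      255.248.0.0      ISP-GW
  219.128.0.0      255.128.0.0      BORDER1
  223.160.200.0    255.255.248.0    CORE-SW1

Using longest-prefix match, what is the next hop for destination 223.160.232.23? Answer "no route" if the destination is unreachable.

CORE-SW2

Routes whose prefix contains 223.160.232.23:
  223.128.0.0/9 (223.128.0.0 - 223.255.255.255) -> EDGE1
  223.160.0.0/11 (223.160.0.0 - 223.191.255.255) -> BRANCH-B
  223.160.0.0/13 (223.160.0.0 - 223.167.255.255) -> ISP-GW
  223.160.0.0/14 (223.160.0.0 - 223.163.255.255) -> CORE-SW2
More-specific entries that do NOT match:
  223.160.232.80/28 (223.160.232.80 - 223.160.232.95) does not contain 223.160.232.23
  223.32.232.0/27 (223.32.232.0 - 223.32.232.31) does not contain 223.160.232.23
  223.160.200.0/21 (223.160.200.0 - 223.160.207.255) does not contain 223.160.232.23
  223.160.0.0/17 (223.160.0.0 - 223.160.127.255) does not contain 223.160.232.23
  223.168.128.0/17 (223.168.128.0 - 223.168.255.255) does not contain 223.160.232.23
Longest matching prefix is /14 -> next hop CORE-SW2.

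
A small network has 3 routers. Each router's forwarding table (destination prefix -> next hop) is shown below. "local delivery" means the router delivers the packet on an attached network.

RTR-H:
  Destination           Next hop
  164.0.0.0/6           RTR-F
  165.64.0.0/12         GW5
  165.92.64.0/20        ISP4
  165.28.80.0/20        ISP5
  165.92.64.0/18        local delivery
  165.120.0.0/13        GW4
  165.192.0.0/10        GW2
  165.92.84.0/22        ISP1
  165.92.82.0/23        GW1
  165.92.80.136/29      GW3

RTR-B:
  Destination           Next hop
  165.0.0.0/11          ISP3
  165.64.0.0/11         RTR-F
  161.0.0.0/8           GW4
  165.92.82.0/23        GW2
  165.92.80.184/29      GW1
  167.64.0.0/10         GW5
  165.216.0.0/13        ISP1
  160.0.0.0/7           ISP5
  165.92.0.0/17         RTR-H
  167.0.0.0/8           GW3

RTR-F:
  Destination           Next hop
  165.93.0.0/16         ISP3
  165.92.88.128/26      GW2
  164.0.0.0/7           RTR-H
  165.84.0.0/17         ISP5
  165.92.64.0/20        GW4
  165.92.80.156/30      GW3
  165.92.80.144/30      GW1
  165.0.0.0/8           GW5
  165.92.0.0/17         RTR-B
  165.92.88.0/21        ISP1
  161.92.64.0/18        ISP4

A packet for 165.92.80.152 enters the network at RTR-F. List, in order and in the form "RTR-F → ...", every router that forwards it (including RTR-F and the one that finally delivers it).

At RTR-F: longest match for 165.92.80.152 is 165.92.0.0/17 -> RTR-B
At RTR-B: longest match for 165.92.80.152 is 165.92.0.0/17 -> RTR-H
At RTR-H: longest match for 165.92.80.152 is 165.92.64.0/18 -> local delivery

RTR-F → RTR-B → RTR-H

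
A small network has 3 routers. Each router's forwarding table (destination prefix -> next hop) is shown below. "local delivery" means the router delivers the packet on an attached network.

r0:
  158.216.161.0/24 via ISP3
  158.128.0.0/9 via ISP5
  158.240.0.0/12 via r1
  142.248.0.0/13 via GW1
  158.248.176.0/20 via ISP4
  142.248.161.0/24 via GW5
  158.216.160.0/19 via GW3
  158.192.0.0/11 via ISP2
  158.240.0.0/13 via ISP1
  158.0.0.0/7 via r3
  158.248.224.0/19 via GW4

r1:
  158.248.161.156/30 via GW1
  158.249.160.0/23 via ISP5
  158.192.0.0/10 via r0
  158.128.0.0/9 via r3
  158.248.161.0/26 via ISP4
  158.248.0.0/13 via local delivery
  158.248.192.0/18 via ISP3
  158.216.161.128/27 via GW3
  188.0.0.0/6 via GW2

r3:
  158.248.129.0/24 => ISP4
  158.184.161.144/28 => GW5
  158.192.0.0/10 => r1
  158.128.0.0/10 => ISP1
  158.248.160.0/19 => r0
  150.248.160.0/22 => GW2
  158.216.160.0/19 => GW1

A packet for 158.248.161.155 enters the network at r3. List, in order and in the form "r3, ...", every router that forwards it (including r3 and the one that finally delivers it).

r3, r0, r1

At r3: longest match for 158.248.161.155 is 158.248.160.0/19 -> r0
At r0: longest match for 158.248.161.155 is 158.240.0.0/12 -> r1
At r1: longest match for 158.248.161.155 is 158.248.0.0/13 -> local delivery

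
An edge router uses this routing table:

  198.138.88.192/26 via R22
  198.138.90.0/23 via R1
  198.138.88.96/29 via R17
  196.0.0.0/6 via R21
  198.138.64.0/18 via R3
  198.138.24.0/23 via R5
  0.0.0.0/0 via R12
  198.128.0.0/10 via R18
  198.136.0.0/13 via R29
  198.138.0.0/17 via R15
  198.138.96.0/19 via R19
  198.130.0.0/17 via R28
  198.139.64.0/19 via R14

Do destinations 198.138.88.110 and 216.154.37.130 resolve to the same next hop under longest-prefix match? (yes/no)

no

198.138.88.110: longest match 198.138.64.0/18 -> R3
216.154.37.130: longest match 0.0.0.0/0 -> R12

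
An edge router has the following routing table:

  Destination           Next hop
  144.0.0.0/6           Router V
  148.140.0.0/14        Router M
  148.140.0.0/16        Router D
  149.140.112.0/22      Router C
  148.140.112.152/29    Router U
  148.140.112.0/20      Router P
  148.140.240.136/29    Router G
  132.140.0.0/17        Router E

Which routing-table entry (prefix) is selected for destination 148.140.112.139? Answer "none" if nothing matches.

148.140.112.0/20

Entries matching 148.140.112.139:
  148.140.0.0/14 (148.140.0.0 - 148.143.255.255)
  148.140.0.0/16 (148.140.0.0 - 148.140.255.255)
  148.140.112.0/20 (148.140.112.0 - 148.140.127.255)
Most specific is 148.140.112.0/20.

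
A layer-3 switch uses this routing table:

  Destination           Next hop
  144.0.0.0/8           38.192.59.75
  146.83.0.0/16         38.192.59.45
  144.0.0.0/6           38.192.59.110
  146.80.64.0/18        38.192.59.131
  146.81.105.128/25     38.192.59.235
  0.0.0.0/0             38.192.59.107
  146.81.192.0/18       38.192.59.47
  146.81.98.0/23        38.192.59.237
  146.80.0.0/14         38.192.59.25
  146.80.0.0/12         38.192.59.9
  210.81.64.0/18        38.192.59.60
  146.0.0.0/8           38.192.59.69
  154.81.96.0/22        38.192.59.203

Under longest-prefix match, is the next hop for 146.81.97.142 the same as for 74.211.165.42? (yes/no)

146.81.97.142: longest match 146.80.0.0/14 -> 38.192.59.25
74.211.165.42: longest match 0.0.0.0/0 -> 38.192.59.107

no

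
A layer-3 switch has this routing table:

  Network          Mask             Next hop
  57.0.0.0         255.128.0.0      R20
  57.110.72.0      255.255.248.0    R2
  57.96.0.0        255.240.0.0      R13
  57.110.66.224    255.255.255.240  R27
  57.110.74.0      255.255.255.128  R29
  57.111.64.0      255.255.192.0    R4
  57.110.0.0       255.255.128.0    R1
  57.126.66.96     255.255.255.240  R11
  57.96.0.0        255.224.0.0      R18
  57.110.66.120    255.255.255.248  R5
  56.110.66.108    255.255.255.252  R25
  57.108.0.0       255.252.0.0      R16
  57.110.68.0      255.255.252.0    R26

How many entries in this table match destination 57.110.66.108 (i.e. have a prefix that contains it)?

5

Prefixes containing 57.110.66.108:
  57.0.0.0/9 (57.0.0.0 - 57.127.255.255)
  57.96.0.0/11 (57.96.0.0 - 57.127.255.255)
  57.96.0.0/12 (57.96.0.0 - 57.111.255.255)
  57.108.0.0/14 (57.108.0.0 - 57.111.255.255)
  57.110.0.0/17 (57.110.0.0 - 57.110.127.255)
Total matching entries: 5.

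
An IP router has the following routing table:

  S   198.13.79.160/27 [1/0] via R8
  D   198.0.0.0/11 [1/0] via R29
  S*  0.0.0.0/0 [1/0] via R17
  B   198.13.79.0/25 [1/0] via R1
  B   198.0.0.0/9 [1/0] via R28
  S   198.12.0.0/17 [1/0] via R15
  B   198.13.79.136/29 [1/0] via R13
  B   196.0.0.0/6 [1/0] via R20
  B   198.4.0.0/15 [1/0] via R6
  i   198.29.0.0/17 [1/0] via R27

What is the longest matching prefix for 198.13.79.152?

198.0.0.0/11

Entries matching 198.13.79.152:
  0.0.0.0/0 (default, matches everything)
  196.0.0.0/6 (196.0.0.0 - 199.255.255.255)
  198.0.0.0/9 (198.0.0.0 - 198.127.255.255)
  198.0.0.0/11 (198.0.0.0 - 198.31.255.255)
Most specific is 198.0.0.0/11.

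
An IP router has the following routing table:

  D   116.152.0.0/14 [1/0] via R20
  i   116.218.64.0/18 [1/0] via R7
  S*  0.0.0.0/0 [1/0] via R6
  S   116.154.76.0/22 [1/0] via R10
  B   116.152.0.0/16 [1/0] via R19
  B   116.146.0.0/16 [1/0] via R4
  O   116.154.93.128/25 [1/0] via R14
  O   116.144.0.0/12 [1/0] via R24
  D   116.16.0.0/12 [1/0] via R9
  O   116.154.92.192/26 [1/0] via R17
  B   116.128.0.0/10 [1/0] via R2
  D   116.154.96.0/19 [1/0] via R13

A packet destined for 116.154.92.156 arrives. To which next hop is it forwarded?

R20

Routes whose prefix contains 116.154.92.156:
  0.0.0.0/0 (default, matches everything) -> R6
  116.128.0.0/10 (116.128.0.0 - 116.191.255.255) -> R2
  116.144.0.0/12 (116.144.0.0 - 116.159.255.255) -> R24
  116.152.0.0/14 (116.152.0.0 - 116.155.255.255) -> R20
More-specific entries that do NOT match:
  116.154.92.192/26 (116.154.92.192 - 116.154.92.255) does not contain 116.154.92.156
  116.154.93.128/25 (116.154.93.128 - 116.154.93.255) does not contain 116.154.92.156
  116.154.76.0/22 (116.154.76.0 - 116.154.79.255) does not contain 116.154.92.156
  116.154.96.0/19 (116.154.96.0 - 116.154.127.255) does not contain 116.154.92.156
  116.218.64.0/18 (116.218.64.0 - 116.218.127.255) does not contain 116.154.92.156
  116.152.0.0/16 (116.152.0.0 - 116.152.255.255) does not contain 116.154.92.156
  116.146.0.0/16 (116.146.0.0 - 116.146.255.255) does not contain 116.154.92.156
Longest matching prefix is /14 -> next hop R20.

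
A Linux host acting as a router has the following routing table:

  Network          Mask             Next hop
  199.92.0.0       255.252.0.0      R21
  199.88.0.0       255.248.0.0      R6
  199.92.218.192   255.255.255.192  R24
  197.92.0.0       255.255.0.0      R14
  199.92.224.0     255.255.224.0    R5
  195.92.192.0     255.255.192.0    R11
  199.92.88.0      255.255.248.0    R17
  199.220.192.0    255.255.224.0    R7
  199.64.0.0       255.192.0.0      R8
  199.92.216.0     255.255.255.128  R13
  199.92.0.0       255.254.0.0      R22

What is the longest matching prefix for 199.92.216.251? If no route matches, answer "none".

Entries matching 199.92.216.251:
  199.64.0.0/10 (199.64.0.0 - 199.127.255.255)
  199.88.0.0/13 (199.88.0.0 - 199.95.255.255)
  199.92.0.0/14 (199.92.0.0 - 199.95.255.255)
  199.92.0.0/15 (199.92.0.0 - 199.93.255.255)
Most specific is 199.92.0.0/15.

199.92.0.0/15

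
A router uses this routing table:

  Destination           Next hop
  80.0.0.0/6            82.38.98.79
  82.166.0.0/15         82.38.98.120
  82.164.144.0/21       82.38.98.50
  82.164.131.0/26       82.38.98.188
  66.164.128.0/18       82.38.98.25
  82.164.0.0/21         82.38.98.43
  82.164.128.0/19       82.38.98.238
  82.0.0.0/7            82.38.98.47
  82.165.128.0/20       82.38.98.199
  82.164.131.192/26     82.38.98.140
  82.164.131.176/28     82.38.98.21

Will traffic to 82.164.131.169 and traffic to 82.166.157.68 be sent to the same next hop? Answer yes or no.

no

82.164.131.169: longest match 82.164.128.0/19 -> 82.38.98.238
82.166.157.68: longest match 82.166.0.0/15 -> 82.38.98.120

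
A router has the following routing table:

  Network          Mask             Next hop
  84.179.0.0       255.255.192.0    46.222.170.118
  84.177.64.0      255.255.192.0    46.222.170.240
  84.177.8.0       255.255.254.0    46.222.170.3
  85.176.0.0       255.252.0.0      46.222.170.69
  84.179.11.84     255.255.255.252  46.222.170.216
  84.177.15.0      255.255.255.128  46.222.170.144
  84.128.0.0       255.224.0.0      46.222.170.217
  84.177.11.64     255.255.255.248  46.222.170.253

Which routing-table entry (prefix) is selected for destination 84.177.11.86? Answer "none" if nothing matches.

84.177.11.86 is outside every listed prefix and there is no default route.

none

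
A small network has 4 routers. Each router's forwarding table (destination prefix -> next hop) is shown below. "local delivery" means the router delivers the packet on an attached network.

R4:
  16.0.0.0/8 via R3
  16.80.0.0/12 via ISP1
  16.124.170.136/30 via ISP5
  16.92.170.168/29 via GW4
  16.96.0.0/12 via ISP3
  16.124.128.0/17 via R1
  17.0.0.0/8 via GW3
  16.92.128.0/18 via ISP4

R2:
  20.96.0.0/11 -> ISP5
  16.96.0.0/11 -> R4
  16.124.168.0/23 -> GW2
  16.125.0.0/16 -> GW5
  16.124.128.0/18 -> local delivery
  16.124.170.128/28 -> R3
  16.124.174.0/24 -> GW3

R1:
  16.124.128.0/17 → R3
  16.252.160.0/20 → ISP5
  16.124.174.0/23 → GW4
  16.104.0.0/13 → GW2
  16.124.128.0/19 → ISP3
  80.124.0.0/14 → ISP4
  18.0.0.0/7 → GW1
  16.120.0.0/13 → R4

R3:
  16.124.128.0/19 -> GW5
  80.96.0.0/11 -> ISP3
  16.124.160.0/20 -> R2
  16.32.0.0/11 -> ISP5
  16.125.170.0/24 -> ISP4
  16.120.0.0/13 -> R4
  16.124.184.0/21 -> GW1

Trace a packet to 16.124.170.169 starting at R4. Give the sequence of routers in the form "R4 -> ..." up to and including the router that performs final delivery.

R4 -> R1 -> R3 -> R2

At R4: longest match for 16.124.170.169 is 16.124.128.0/17 -> R1
At R1: longest match for 16.124.170.169 is 16.124.128.0/17 -> R3
At R3: longest match for 16.124.170.169 is 16.124.160.0/20 -> R2
At R2: longest match for 16.124.170.169 is 16.124.128.0/18 -> local delivery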